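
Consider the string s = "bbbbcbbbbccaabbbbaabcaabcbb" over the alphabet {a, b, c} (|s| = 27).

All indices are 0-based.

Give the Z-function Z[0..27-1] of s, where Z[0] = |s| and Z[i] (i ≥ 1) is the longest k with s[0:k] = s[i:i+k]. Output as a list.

Z[0]=27
i=1: fresh scan; Z[1]=3 scan→box=[1,4)
i=2: min(r-i=2, Z[1]=3)=2; Z[2]=2
i=3: min(r-i=1, Z[2]=2)=1; Z[3]=1
i=4: fresh scan; Z[4]=0
i=5: fresh scan; Z[5]=5 scan→box=[5,10)
i=6: min(r-i=4, Z[1]=3)=3; Z[6]=3
i=7: min(r-i=3, Z[2]=2)=2; Z[7]=2
i=8: min(r-i=2, Z[3]=1)=1; Z[8]=1
i=9: min(r-i=1, Z[4]=0)=0; Z[9]=0
i=10: fresh scan; Z[10]=0
i=11: fresh scan; Z[11]=0
i=12: fresh scan; Z[12]=0
i=13: fresh scan; Z[13]=4 scan→box=[13,17)
i=14: min(r-i=3, Z[1]=3)=3; Z[14]=3
i=15: min(r-i=2, Z[2]=2)=2; Z[15]=2
i=16: min(r-i=1, Z[3]=1)=1; Z[16]=1
i=17: fresh scan; Z[17]=0
i=18: fresh scan; Z[18]=0
i=19: fresh scan; Z[19]=1 scan→box=[19,20)
i=20: fresh scan; Z[20]=0
i=21: fresh scan; Z[21]=0
i=22: fresh scan; Z[22]=0
i=23: fresh scan; Z[23]=1 scan→box=[23,24)
i=24: fresh scan; Z[24]=0
i=25: fresh scan; Z[25]=2 scan→box=[25,27)
i=26: min(r-i=1, Z[1]=3)=1; Z[26]=1

[27, 3, 2, 1, 0, 5, 3, 2, 1, 0, 0, 0, 0, 4, 3, 2, 1, 0, 0, 1, 0, 0, 0, 1, 0, 2, 1]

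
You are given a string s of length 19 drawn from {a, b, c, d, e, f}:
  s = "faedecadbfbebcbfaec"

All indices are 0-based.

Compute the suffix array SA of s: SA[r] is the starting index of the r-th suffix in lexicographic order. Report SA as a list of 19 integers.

[6, 16, 1, 12, 10, 14, 8, 18, 5, 13, 7, 3, 11, 17, 4, 2, 15, 0, 9]

rank→(start, suffix):
  0 → (6, 'adbfbebcbfaec')
  1 → (16, 'aec')
  2 → (1, 'aedecadbfbebcbfaec')
  3 → (12, 'bcbfaec')
  4 → (10, 'bebcbfaec')
  5 → (14, 'bfaec')
  6 → (8, 'bfbebcbfaec')
  7 → (18, 'c')
  8 → (5, 'cadbfbebcbfaec')
  9 → (13, 'cbfaec')
  10 → (7, 'dbfbebcbfaec')
  11 → (3, 'decadbfbebcbfaec')
  12 → (11, 'ebcbfaec')
  13 → (17, 'ec')
  14 → (4, 'ecadbfbebcbfaec')
  15 → (2, 'edecadbfbebcbfaec')
  16 → (15, 'faec')
  17 → (0, 'faedecadbfbebcbfaec')
  18 → (9, 'fbebcbfaec')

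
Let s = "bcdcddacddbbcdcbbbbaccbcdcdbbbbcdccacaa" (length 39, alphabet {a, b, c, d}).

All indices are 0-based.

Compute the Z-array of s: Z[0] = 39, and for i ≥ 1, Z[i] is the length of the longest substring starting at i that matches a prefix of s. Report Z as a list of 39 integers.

[39, 0, 0, 0, 0, 0, 0, 0, 0, 0, 1, 4, 0, 0, 0, 1, 1, 1, 1, 0, 0, 0, 5, 0, 0, 0, 0, 1, 1, 1, 4, 0, 0, 0, 0, 0, 0, 0, 0]

Z[0]=39
i=1: i≥r, start 0; Z[1]=0
i=2: i≥r, start 0; Z[2]=0
i=3: i≥r, start 0; Z[3]=0
i=4: i≥r, start 0; Z[4]=0
i=5: i≥r, start 0; Z[5]=0
i=6: i≥r, start 0; Z[6]=0
i=7: i≥r, start 0; Z[7]=0
i=8: i≥r, start 0; Z[8]=0
i=9: i≥r, start 0; Z[9]=0
i=10: i≥r, start 0; Z[10]=1 grow→box=[10,11)
i=11: i≥r, start 0; Z[11]=4 grow→box=[11,15)
i=12: min(r-i=3, Z[1]=0)=0; Z[12]=0
i=13: min(r-i=2, Z[2]=0)=0; Z[13]=0
i=14: min(r-i=1, Z[3]=0)=0; Z[14]=0
i=15: i≥r, start 0; Z[15]=1 grow→box=[15,16)
i=16: i≥r, start 0; Z[16]=1 grow→box=[16,17)
i=17: i≥r, start 0; Z[17]=1 grow→box=[17,18)
i=18: i≥r, start 0; Z[18]=1 grow→box=[18,19)
i=19: i≥r, start 0; Z[19]=0
i=20: i≥r, start 0; Z[20]=0
i=21: i≥r, start 0; Z[21]=0
i=22: i≥r, start 0; Z[22]=5 grow→box=[22,27)
i=23: min(r-i=4, Z[1]=0)=0; Z[23]=0
i=24: min(r-i=3, Z[2]=0)=0; Z[24]=0
i=25: min(r-i=2, Z[3]=0)=0; Z[25]=0
i=26: min(r-i=1, Z[4]=0)=0; Z[26]=0
i=27: i≥r, start 0; Z[27]=1 grow→box=[27,28)
i=28: i≥r, start 0; Z[28]=1 grow→box=[28,29)
i=29: i≥r, start 0; Z[29]=1 grow→box=[29,30)
i=30: i≥r, start 0; Z[30]=4 grow→box=[30,34)
i=31: min(r-i=3, Z[1]=0)=0; Z[31]=0
i=32: min(r-i=2, Z[2]=0)=0; Z[32]=0
i=33: min(r-i=1, Z[3]=0)=0; Z[33]=0
i=34: i≥r, start 0; Z[34]=0
i=35: i≥r, start 0; Z[35]=0
i=36: i≥r, start 0; Z[36]=0
i=37: i≥r, start 0; Z[37]=0
i=38: i≥r, start 0; Z[38]=0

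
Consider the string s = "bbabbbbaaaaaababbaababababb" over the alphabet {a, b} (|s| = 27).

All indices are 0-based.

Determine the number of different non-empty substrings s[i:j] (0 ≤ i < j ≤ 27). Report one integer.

298

sorted suffixes:
  #0 SA[0]=7  'aaaaaababbaababababb'
  #1 SA[1]=8  'aaaaababbaababababb'
  #2 SA[2]=9  'aaaababbaababababb'
  #3 SA[3]=10  'aaababbaababababb'
  #4 SA[4]=17  'aababababb'
  #5 SA[5]=11  'aababbaababababb'
  #6 SA[6]=18  'ababababb'
  #7 SA[7]=20  'abababb'
  #8 SA[8]=22  'ababb'
  #9 SA[9]=12  'ababbaababababb'
  #10 SA[10]=24  'abb'
  #11 SA[11]=14  'abbaababababb'
  #12 SA[12]=2  'abbbbaaaaaababbaababababb'
  #13 SA[13]=26  'b'
  #14 SA[14]=6  'baaaaaababbaababababb'
  #15 SA[15]=16  'baababababb'
  #16 SA[16]=19  'babababb'
  #17 SA[17]=21  'bababb'
  #18 SA[18]=23  'babb'
  #19 SA[19]=13  'babbaababababb'
  #20 SA[20]=1  'babbbbaaaaaababbaababababb'
  #21 SA[21]=25  'bb'
  #22 SA[22]=5  'bbaaaaaababbaababababb'
  #23 SA[23]=15  'bbaababababb'
  #24 SA[24]=0  'bbabbbbaaaaaababbaababababb'
  #25 SA[25]=4  'bbbaaaaaababbaababababb'
  #26 SA[26]=3  'bbbbaaaaaababbaababababb'

SA = [7, 8, 9, 10, 17, 11, 18, 20, 22, 12, 24, 14, 2, 26, 6, 16, 19, 21, 23, 13, 1, 25, 5, 15, 0, 4, 3]
[i] adj suffixes → lcp
  [1] 7/8 → 5 ('aaaaa')
  [2] 8/9 → 4 ('aaaa')
  [3] 9/10 → 3 ('aaa')
  [4] 10/17 → 2 ('aa')
  [5] 17/11 → 5 ('aabab')
  [6] 11/18 → 1 ('a')
  [7] 18/20 → 6 ('ababab')
  [8] 20/22 → 4 ('abab')
  [9] 22/12 → 5 ('ababb')
  [10] 12/24 → 2 ('ab')
  [11] 24/14 → 3 ('abb')
  [12] 14/2 → 3 ('abb')
  [13] 2/26 → 0 ('')
  [14] 26/6 → 1 ('b')
  [15] 6/16 → 3 ('baa')
  [16] 16/19 → 2 ('ba')
  [17] 19/21 → 5 ('babab')
  [18] 21/23 → 3 ('bab')
  [19] 23/13 → 4 ('babb')
  [20] 13/1 → 4 ('babb')
  [21] 1/25 → 1 ('b')
  [22] 25/5 → 2 ('bb')
  [23] 5/15 → 4 ('bbaa')
  [24] 15/0 → 3 ('bba')
  [25] 0/4 → 2 ('bb')
  [26] 4/3 → 3 ('bbb')

n(n+1)/2 = 27·28/2 = 378
Σ LCP = 0 + 5 + 4 + 3 + 2 + 5 + 1 + 6 + 4 + 5 + 2 + 3 + 3 + 0 + 1 + 3 + 2 + 5 + 3 + 4 + 4 + 1 + 2 + 4 + 3 + 2 + 3 = 80
distinct = 378 − 80 = 298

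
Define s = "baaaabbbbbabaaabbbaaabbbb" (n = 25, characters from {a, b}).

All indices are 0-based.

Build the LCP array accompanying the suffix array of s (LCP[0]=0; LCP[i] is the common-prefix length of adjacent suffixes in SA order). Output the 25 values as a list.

[0, 3, 6, 7, 2, 5, 6, 1, 2, 4, 5, 0, 1, 4, 7, 2, 1, 2, 3, 2, 3, 4, 3, 4, 4]

rank→(start, suffix):
  0 → (1, 'aaaabbbbbabaaabbbaaabbbb')
  1 → (12, 'aaabbbaaabbbb')
  2 → (18, 'aaabbbb')
  3 → (2, 'aaabbbbbabaaabbbaaabbbb')
  4 → (13, 'aabbbaaabbbb')
  5 → (19, 'aabbbb')
  6 → (3, 'aabbbbbabaaabbbaaabbbb')
  7 → (10, 'abaaabbbaaabbbb')
  8 → (14, 'abbbaaabbbb')
  9 → (20, 'abbbb')
  10 → (4, 'abbbbbabaaabbbaaabbbb')
  11 → (24, 'b')
  12 → (0, 'baaaabbbbbabaaabbbaaabbbb')
  13 → (11, 'baaabbbaaabbbb')
  14 → (17, 'baaabbbb')
  15 → (9, 'babaaabbbaaabbbb')
  16 → (23, 'bb')
  17 → (16, 'bbaaabbbb')
  18 → (8, 'bbabaaabbbaaabbbb')
  19 → (22, 'bbb')
  20 → (15, 'bbbaaabbbb')
  21 → (7, 'bbbabaaabbbaaabbbb')
  22 → (21, 'bbbb')
  23 → (6, 'bbbbabaaabbbaaabbbb')
  24 → (5, 'bbbbbabaaabbbaaabbbb')

SA = [1, 12, 18, 2, 13, 19, 3, 10, 14, 20, 4, 24, 0, 11, 17, 9, 23, 16, 8, 22, 15, 7, 21, 6, 5]
rank  pair      lcp
   1  s[1:],s[12:]  3  'aaa'
   2  s[12:],s[18:]  6  'aaabbb'
   3  s[18:],s[2:]  7  'aaabbbb'
   4  s[2:],s[13:]  2  'aa'
   5  s[13:],s[19:]  5  'aabbb'
   6  s[19:],s[3:]  6  'aabbbb'
   7  s[3:],s[10:]  1  'a'
   8  s[10:],s[14:]  2  'ab'
   9  s[14:],s[20:]  4  'abbb'
  10  s[20:],s[4:]  5  'abbbb'
  11  s[4:],s[24:]  0  ''
  12  s[24:],s[0:]  1  'b'
  13  s[0:],s[11:]  4  'baaa'
  14  s[11:],s[17:]  7  'baaabbb'
  15  s[17:],s[9:]  2  'ba'
  16  s[9:],s[23:]  1  'b'
  17  s[23:],s[16:]  2  'bb'
  18  s[16:],s[8:]  3  'bba'
  19  s[8:],s[22:]  2  'bb'
  20  s[22:],s[15:]  3  'bbb'
  21  s[15:],s[7:]  4  'bbba'
  22  s[7:],s[21:]  3  'bbb'
  23  s[21:],s[6:]  4  'bbbb'
  24  s[6:],s[5:]  4  'bbbb'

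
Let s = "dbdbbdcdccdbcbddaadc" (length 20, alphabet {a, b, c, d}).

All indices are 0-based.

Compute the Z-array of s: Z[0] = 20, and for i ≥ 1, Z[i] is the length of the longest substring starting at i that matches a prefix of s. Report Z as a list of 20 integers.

[20, 0, 2, 0, 0, 1, 0, 1, 0, 0, 2, 0, 0, 0, 1, 1, 0, 0, 1, 0]

Z[0]=20
i=1: fresh scan; Z[1]=0
i=2: fresh scan; Z[2]=2 extend→box=[2,4)
i=3: min(r-i=1, Z[1]=0)=0; Z[3]=0
i=4: fresh scan; Z[4]=0
i=5: fresh scan; Z[5]=1 extend→box=[5,6)
i=6: fresh scan; Z[6]=0
i=7: fresh scan; Z[7]=1 extend→box=[7,8)
i=8: fresh scan; Z[8]=0
i=9: fresh scan; Z[9]=0
i=10: fresh scan; Z[10]=2 extend→box=[10,12)
i=11: min(r-i=1, Z[1]=0)=0; Z[11]=0
i=12: fresh scan; Z[12]=0
i=13: fresh scan; Z[13]=0
i=14: fresh scan; Z[14]=1 extend→box=[14,15)
i=15: fresh scan; Z[15]=1 extend→box=[15,16)
i=16: fresh scan; Z[16]=0
i=17: fresh scan; Z[17]=0
i=18: fresh scan; Z[18]=1 extend→box=[18,19)
i=19: fresh scan; Z[19]=0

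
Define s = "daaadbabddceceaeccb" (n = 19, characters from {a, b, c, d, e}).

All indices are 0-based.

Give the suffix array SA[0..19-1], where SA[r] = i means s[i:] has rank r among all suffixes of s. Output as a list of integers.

rank→(start, suffix):
  0 → (1, 'aaadbabddceceaeccb')
  1 → (2, 'aadbabddceceaeccb')
  2 → (6, 'abddceceaeccb')
  3 → (3, 'adbabddceceaeccb')
  4 → (14, 'aeccb')
  5 → (18, 'b')
  6 → (5, 'babddceceaeccb')
  7 → (7, 'bddceceaeccb')
  8 → (17, 'cb')
  9 → (16, 'ccb')
  10 → (12, 'ceaeccb')
  11 → (10, 'ceceaeccb')
  12 → (0, 'daaadbabddceceaeccb')
  13 → (4, 'dbabddceceaeccb')
  14 → (9, 'dceceaeccb')
  15 → (8, 'ddceceaeccb')
  16 → (13, 'eaeccb')
  17 → (15, 'eccb')
  18 → (11, 'eceaeccb')

[1, 2, 6, 3, 14, 18, 5, 7, 17, 16, 12, 10, 0, 4, 9, 8, 13, 15, 11]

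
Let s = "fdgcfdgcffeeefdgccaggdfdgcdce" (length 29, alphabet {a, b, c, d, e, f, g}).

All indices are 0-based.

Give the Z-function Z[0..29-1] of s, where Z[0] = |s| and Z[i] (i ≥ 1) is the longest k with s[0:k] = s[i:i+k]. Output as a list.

Z[0]=29
i=1: i≥r, start 0; Z[1]=0
i=2: i≥r, start 0; Z[2]=0
i=3: i≥r, start 0; Z[3]=0
i=4: i≥r, start 0; Z[4]=5 extend→box=[4,9)
i=5: min(r-i=4, Z[1]=0)=0; Z[5]=0
i=6: min(r-i=3, Z[2]=0)=0; Z[6]=0
i=7: min(r-i=2, Z[3]=0)=0; Z[7]=0
i=8: min(r-i=1, Z[4]=5)=1; Z[8]=1
i=9: i≥r, start 0; Z[9]=1 extend→box=[9,10)
i=10: i≥r, start 0; Z[10]=0
i=11: i≥r, start 0; Z[11]=0
i=12: i≥r, start 0; Z[12]=0
i=13: i≥r, start 0; Z[13]=4 extend→box=[13,17)
i=14: min(r-i=3, Z[1]=0)=0; Z[14]=0
i=15: min(r-i=2, Z[2]=0)=0; Z[15]=0
i=16: min(r-i=1, Z[3]=0)=0; Z[16]=0
i=17: i≥r, start 0; Z[17]=0
i=18: i≥r, start 0; Z[18]=0
i=19: i≥r, start 0; Z[19]=0
i=20: i≥r, start 0; Z[20]=0
i=21: i≥r, start 0; Z[21]=0
i=22: i≥r, start 0; Z[22]=4 extend→box=[22,26)
i=23: min(r-i=3, Z[1]=0)=0; Z[23]=0
i=24: min(r-i=2, Z[2]=0)=0; Z[24]=0
i=25: min(r-i=1, Z[3]=0)=0; Z[25]=0
i=26: i≥r, start 0; Z[26]=0
i=27: i≥r, start 0; Z[27]=0
i=28: i≥r, start 0; Z[28]=0

[29, 0, 0, 0, 5, 0, 0, 0, 1, 1, 0, 0, 0, 4, 0, 0, 0, 0, 0, 0, 0, 0, 4, 0, 0, 0, 0, 0, 0]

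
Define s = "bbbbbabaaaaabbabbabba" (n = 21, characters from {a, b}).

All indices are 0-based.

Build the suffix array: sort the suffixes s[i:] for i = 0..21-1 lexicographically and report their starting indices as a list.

[20, 7, 8, 9, 10, 5, 17, 14, 11, 19, 6, 4, 16, 13, 18, 3, 15, 12, 2, 1, 0]

rank→(start, suffix):
  0 → (20, 'a')
  1 → (7, 'aaaaabbabbabba')
  2 → (8, 'aaaabbabbabba')
  3 → (9, 'aaabbabbabba')
  4 → (10, 'aabbabbabba')
  5 → (5, 'abaaaaabbabbabba')
  6 → (17, 'abba')
  7 → (14, 'abbabba')
  8 → (11, 'abbabbabba')
  9 → (19, 'ba')
  10 → (6, 'baaaaabbabbabba')
  11 → (4, 'babaaaaabbabbabba')
  12 → (16, 'babba')
  13 → (13, 'babbabba')
  14 → (18, 'bba')
  15 → (3, 'bbabaaaaabbabbabba')
  16 → (15, 'bbabba')
  17 → (12, 'bbabbabba')
  18 → (2, 'bbbabaaaaabbabbabba')
  19 → (1, 'bbbbabaaaaabbabbabba')
  20 → (0, 'bbbbbabaaaaabbabbabba')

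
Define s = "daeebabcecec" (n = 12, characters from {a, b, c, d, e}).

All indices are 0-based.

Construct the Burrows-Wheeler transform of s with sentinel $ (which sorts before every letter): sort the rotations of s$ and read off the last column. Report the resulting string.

cbdeaeeb$ecca

rank  rotation       last
    0  $daeebabcecec  c
    1  abcecec$daeeb  b
    2  aeebabcecec$d  d
    3  babcecec$daee  e
    4  bcecec$daeeba  a
    5  c$daeebabcece  e
    6  cec$daeebabce  e
    7  cecec$daeebab  b
    8  daeebabcecec$  $
    9  ebabcecec$dae  e
   10  ec$daeebabcec  c
   11  ecec$daeebabc  c
   12  eebabcecec$da  a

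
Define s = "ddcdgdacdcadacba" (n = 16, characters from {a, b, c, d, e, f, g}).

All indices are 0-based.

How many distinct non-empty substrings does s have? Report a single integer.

120

rank→(start, suffix):
  0 → (15, 'a')
  1 → (12, 'acba')
  2 → (6, 'acdcadacba')
  3 → (10, 'adacba')
  4 → (14, 'ba')
  5 → (9, 'cadacba')
  6 → (13, 'cba')
  7 → (7, 'cdcadacba')
  8 → (2, 'cdgdacdcadacba')
  9 → (11, 'dacba')
  10 → (5, 'dacdcadacba')
  11 → (8, 'dcadacba')
  12 → (1, 'dcdgdacdcadacba')
  13 → (0, 'ddcdgdacdcadacba')
  14 → (3, 'dgdacdcadacba')
  15 → (4, 'gdacdcadacba')

SA = [15, 12, 6, 10, 14, 9, 13, 7, 2, 11, 5, 8, 1, 0, 3, 4]
rank  pair      lcp
   1  s[15:],s[12:]  1  'a'
   2  s[12:],s[6:]  2  'ac'
   3  s[6:],s[10:]  1  'a'
   4  s[10:],s[14:]  0  ''
   5  s[14:],s[9:]  0  ''
   6  s[9:],s[13:]  1  'c'
   7  s[13:],s[7:]  1  'c'
   8  s[7:],s[2:]  2  'cd'
   9  s[2:],s[11:]  0  ''
  10  s[11:],s[5:]  3  'dac'
  11  s[5:],s[8:]  1  'd'
  12  s[8:],s[1:]  2  'dc'
  13  s[1:],s[0:]  1  'd'
  14  s[0:],s[3:]  1  'd'
  15  s[3:],s[4:]  0  ''

n(n+1)/2 = 16·17/2 = 136
Σ LCP = 0 + 1 + 2 + 1 + 0 + 0 + 1 + 1 + 2 + 0 + 3 + 1 + 2 + 1 + 1 + 0 = 16
distinct = 136 − 16 = 120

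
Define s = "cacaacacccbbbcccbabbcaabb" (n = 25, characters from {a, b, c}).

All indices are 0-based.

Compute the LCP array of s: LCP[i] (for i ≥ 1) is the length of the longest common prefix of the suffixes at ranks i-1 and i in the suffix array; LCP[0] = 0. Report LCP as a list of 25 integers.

[0, 2, 1, 3, 1, 3, 2, 0, 1, 1, 2, 2, 3, 1, 2, 0, 3, 2, 3, 1, 2, 1, 3, 2, 4]

rank | idx | suffix
   0 |  21 | aabb
   1 |   3 | aacacccbbbcccbabbcaabb
   2 |  22 | abb
   3 |  17 | abbcaabb
   4 |   1 | acaacacccbbbcccbabbcaabb
   5 |   4 | acacccbbbcccbabbcaabb
   6 |   6 | acccbbbcccbabbcaabb
   7 |  24 | b
   8 |  16 | babbcaabb
   9 |  23 | bb
  10 |  10 | bbbcccbabbcaabb
  11 |  18 | bbcaabb
  12 |  11 | bbcccbabbcaabb
  13 |  19 | bcaabb
  14 |  12 | bcccbabbcaabb
  15 |  20 | caabb
  16 |   2 | caacacccbbbcccbabbcaabb
  17 |   0 | cacaacacccbbbcccbabbcaabb
  18 |   5 | cacccbbbcccbabbcaabb
  19 |  15 | cbabbcaabb
  20 |   9 | cbbbcccbabbcaabb
  21 |  14 | ccbabbcaabb
  22 |   8 | ccbbbcccbabbcaabb
  23 |  13 | cccbabbcaabb
  24 |   7 | cccbbbcccbabbcaabb

SA = [21, 3, 22, 17, 1, 4, 6, 24, 16, 23, 10, 18, 11, 19, 12, 20, 2, 0, 5, 15, 9, 14, 8, 13, 7]
i: (SA[i-1],SA[i]) lcp shared
  1: (21,3) 2 'aa'
  2: (3,22) 1 'a'
  3: (22,17) 3 'abb'
  4: (17,1) 1 'a'
  5: (1,4) 3 'aca'
  6: (4,6) 2 'ac'
  7: (6,24) 0 ''
  8: (24,16) 1 'b'
  9: (16,23) 1 'b'
  10: (23,10) 2 'bb'
  11: (10,18) 2 'bb'
  12: (18,11) 3 'bbc'
  13: (11,19) 1 'b'
  14: (19,12) 2 'bc'
  15: (12,20) 0 ''
  16: (20,2) 3 'caa'
  17: (2,0) 2 'ca'
  18: (0,5) 3 'cac'
  19: (5,15) 1 'c'
  20: (15,9) 2 'cb'
  21: (9,14) 1 'c'
  22: (14,8) 3 'ccb'
  23: (8,13) 2 'cc'
  24: (13,7) 4 'cccb'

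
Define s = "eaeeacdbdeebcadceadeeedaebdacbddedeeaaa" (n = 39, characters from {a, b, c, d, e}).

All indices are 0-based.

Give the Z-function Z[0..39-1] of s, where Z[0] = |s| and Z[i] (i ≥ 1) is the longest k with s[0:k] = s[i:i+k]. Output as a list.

Z[0]=39
i=1: outside box; Z[1]=0
i=2: outside box; Z[2]=1 extend→box=[2,3)
i=3: outside box; Z[3]=2 extend→box=[3,5)
i=4: min(r-i=1, Z[1]=0)=0; Z[4]=0
i=5: outside box; Z[5]=0
i=6: outside box; Z[6]=0
i=7: outside box; Z[7]=0
i=8: outside box; Z[8]=0
i=9: outside box; Z[9]=1 extend→box=[9,10)
i=10: outside box; Z[10]=1 extend→box=[10,11)
i=11: outside box; Z[11]=0
i=12: outside box; Z[12]=0
i=13: outside box; Z[13]=0
i=14: outside box; Z[14]=0
i=15: outside box; Z[15]=0
i=16: outside box; Z[16]=2 extend→box=[16,18)
i=17: min(r-i=1, Z[1]=0)=0; Z[17]=0
i=18: outside box; Z[18]=0
i=19: outside box; Z[19]=1 extend→box=[19,20)
i=20: outside box; Z[20]=1 extend→box=[20,21)
i=21: outside box; Z[21]=1 extend→box=[21,22)
i=22: outside box; Z[22]=0
i=23: outside box; Z[23]=0
i=24: outside box; Z[24]=1 extend→box=[24,25)
i=25: outside box; Z[25]=0
i=26: outside box; Z[26]=0
i=27: outside box; Z[27]=0
i=28: outside box; Z[28]=0
i=29: outside box; Z[29]=0
i=30: outside box; Z[30]=0
i=31: outside box; Z[31]=0
i=32: outside box; Z[32]=1 extend→box=[32,33)
i=33: outside box; Z[33]=0
i=34: outside box; Z[34]=1 extend→box=[34,35)
i=35: outside box; Z[35]=2 extend→box=[35,37)
i=36: min(r-i=1, Z[1]=0)=0; Z[36]=0
i=37: outside box; Z[37]=0
i=38: outside box; Z[38]=0

[39, 0, 1, 2, 0, 0, 0, 0, 0, 1, 1, 0, 0, 0, 0, 0, 2, 0, 0, 1, 1, 1, 0, 0, 1, 0, 0, 0, 0, 0, 0, 0, 1, 0, 1, 2, 0, 0, 0]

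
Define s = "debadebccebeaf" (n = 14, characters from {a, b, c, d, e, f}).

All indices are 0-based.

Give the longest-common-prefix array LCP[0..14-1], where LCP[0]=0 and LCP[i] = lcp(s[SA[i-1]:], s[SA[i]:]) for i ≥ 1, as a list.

[0, 1, 0, 1, 1, 0, 1, 0, 3, 0, 1, 2, 2, 0]

rank | idx | suffix
   0 |   3 | adebccebeaf
   1 |  12 | af
   2 |   2 | badebccebeaf
   3 |   6 | bccebeaf
   4 |  10 | beaf
   5 |   7 | ccebeaf
   6 |   8 | cebeaf
   7 |   0 | debadebccebeaf
   8 |   4 | debccebeaf
   9 |  11 | eaf
  10 |   1 | ebadebccebeaf
  11 |   5 | ebccebeaf
  12 |   9 | ebeaf
  13 |  13 | f

SA = [3, 12, 2, 6, 10, 7, 8, 0, 4, 11, 1, 5, 9, 13]
i: (SA[i-1],SA[i]) lcp shared
  1: (3,12) 1 'a'
  2: (12,2) 0 ''
  3: (2,6) 1 'b'
  4: (6,10) 1 'b'
  5: (10,7) 0 ''
  6: (7,8) 1 'c'
  7: (8,0) 0 ''
  8: (0,4) 3 'deb'
  9: (4,11) 0 ''
  10: (11,1) 1 'e'
  11: (1,5) 2 'eb'
  12: (5,9) 2 'eb'
  13: (9,13) 0 ''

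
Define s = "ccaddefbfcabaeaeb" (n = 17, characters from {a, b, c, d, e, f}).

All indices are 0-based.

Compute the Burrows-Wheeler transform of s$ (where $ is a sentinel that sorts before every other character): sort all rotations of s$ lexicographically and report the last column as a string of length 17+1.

bccbeeaffc$adaadeb

rank  rotation            last
    0  $ccaddefbfcabaeaeb  b
    1  abaeaeb$ccaddefbfc  c
    2  addefbfcabaeaeb$cc  c
    3  aeaeb$ccaddefbfcab  b
    4  aeb$ccaddefbfcabae  e
    5  b$ccaddefbfcabaeae  e
    6  baeaeb$ccaddefbfca  a
    7  bfcabaeaeb$ccaddef  f
    8  cabaeaeb$ccaddefbf  f
    9  caddefbfcabaeaeb$c  c
   10  ccaddefbfcabaeaeb$  $
   11  ddefbfcabaeaeb$cca  a
   12  defbfcabaeaeb$ccad  d
   13  eaeb$ccaddefbfcaba  a
   14  eb$ccaddefbfcabaea  a
   15  efbfcabaeaeb$ccadd  d
   16  fbfcabaeaeb$ccadde  e
   17  fcabaeaeb$ccaddefb  b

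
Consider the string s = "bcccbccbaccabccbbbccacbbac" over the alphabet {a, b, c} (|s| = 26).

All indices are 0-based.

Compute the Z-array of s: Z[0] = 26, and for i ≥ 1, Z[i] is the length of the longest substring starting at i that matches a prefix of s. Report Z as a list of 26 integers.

[26, 0, 0, 0, 3, 0, 0, 1, 0, 0, 0, 0, 3, 0, 0, 1, 1, 3, 0, 0, 0, 0, 1, 1, 0, 0]

Z[0]=26
i=1: outside box; Z[1]=0
i=2: outside box; Z[2]=0
i=3: outside box; Z[3]=0
i=4: outside box; Z[4]=3 extend→box=[4,7)
i=5: min(r-i=2, Z[1]=0)=0; Z[5]=0
i=6: min(r-i=1, Z[2]=0)=0; Z[6]=0
i=7: outside box; Z[7]=1 extend→box=[7,8)
i=8: outside box; Z[8]=0
i=9: outside box; Z[9]=0
i=10: outside box; Z[10]=0
i=11: outside box; Z[11]=0
i=12: outside box; Z[12]=3 extend→box=[12,15)
i=13: min(r-i=2, Z[1]=0)=0; Z[13]=0
i=14: min(r-i=1, Z[2]=0)=0; Z[14]=0
i=15: outside box; Z[15]=1 extend→box=[15,16)
i=16: outside box; Z[16]=1 extend→box=[16,17)
i=17: outside box; Z[17]=3 extend→box=[17,20)
i=18: min(r-i=2, Z[1]=0)=0; Z[18]=0
i=19: min(r-i=1, Z[2]=0)=0; Z[19]=0
i=20: outside box; Z[20]=0
i=21: outside box; Z[21]=0
i=22: outside box; Z[22]=1 extend→box=[22,23)
i=23: outside box; Z[23]=1 extend→box=[23,24)
i=24: outside box; Z[24]=0
i=25: outside box; Z[25]=0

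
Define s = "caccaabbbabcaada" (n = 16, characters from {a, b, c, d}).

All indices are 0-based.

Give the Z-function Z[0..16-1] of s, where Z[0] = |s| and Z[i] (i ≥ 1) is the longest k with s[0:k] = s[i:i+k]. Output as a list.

Z[0]=16
i=1: outside box; Z[1]=0
i=2: outside box; Z[2]=1 grow→box=[2,3)
i=3: outside box; Z[3]=2 grow→box=[3,5)
i=4: min(r-i=1, Z[1]=0)=0; Z[4]=0
i=5: outside box; Z[5]=0
i=6: outside box; Z[6]=0
i=7: outside box; Z[7]=0
i=8: outside box; Z[8]=0
i=9: outside box; Z[9]=0
i=10: outside box; Z[10]=0
i=11: outside box; Z[11]=2 grow→box=[11,13)
i=12: min(r-i=1, Z[1]=0)=0; Z[12]=0
i=13: outside box; Z[13]=0
i=14: outside box; Z[14]=0
i=15: outside box; Z[15]=0

[16, 0, 1, 2, 0, 0, 0, 0, 0, 0, 0, 2, 0, 0, 0, 0]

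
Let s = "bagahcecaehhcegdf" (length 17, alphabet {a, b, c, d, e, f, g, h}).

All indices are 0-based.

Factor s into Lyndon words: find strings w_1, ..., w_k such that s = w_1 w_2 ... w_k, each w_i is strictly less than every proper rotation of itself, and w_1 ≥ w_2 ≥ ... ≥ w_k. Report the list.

["b", "agahcec", "aehhcegdf"]

emit factor 1: 'b' (i=0, period=1)
emit factor 2: 'agahcec' (i=1, period=7)
emit factor 3: 'aehhcegdf' (i=8, period=9)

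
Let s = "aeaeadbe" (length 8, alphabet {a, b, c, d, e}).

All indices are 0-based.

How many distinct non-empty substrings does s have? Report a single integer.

29

rank→(start, suffix):
  0 → (4, 'adbe')
  1 → (2, 'aeadbe')
  2 → (0, 'aeaeadbe')
  3 → (6, 'be')
  4 → (5, 'dbe')
  5 → (7, 'e')
  6 → (3, 'eadbe')
  7 → (1, 'eaeadbe')

SA = [4, 2, 0, 6, 5, 7, 3, 1]
[i] adj suffixes → lcp
  [1] 4/2 → 1 ('a')
  [2] 2/0 → 3 ('aea')
  [3] 0/6 → 0 ('')
  [4] 6/5 → 0 ('')
  [5] 5/7 → 0 ('')
  [6] 7/3 → 1 ('e')
  [7] 3/1 → 2 ('ea')

n(n+1)/2 = 8·9/2 = 36
Σ LCP = 0 + 1 + 3 + 0 + 0 + 0 + 1 + 2 = 7
distinct = 36 − 7 = 29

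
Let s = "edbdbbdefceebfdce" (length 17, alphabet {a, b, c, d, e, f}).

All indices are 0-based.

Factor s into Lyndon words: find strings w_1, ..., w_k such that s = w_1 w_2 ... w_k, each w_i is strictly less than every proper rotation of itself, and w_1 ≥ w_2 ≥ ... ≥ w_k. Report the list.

["e", "d", "bd", "bbdefceebfdce"]

emit factor 1: 'e' (i=0, period=1)
emit factor 2: 'd' (i=1, period=1)
emit factor 3: 'bd' (i=2, period=2)
emit factor 4: 'bbdefceebfdce' (i=4, period=13)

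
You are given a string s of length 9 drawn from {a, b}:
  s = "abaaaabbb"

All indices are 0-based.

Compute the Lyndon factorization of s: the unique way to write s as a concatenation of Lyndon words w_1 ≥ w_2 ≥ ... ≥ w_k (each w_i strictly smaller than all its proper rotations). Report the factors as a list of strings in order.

emit factor 1: 'ab' (i=0, period=2)
emit factor 2: 'aaaabbb' (i=2, period=7)

["ab", "aaaabbb"]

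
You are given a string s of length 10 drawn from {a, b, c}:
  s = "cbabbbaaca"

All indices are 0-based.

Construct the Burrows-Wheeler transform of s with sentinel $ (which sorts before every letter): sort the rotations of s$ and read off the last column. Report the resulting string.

acbbabcbaa$

rank  rotation     last
    0  $cbabbbaaca  a
    1  a$cbabbbaac  c
    2  aaca$cbabbb  b
    3  abbbaaca$cb  b
    4  aca$cbabbba  a
    5  baaca$cbabb  b
    6  babbbaaca$c  c
    7  bbaaca$cbab  b
    8  bbbaaca$cba  a
    9  ca$cbabbbaa  a
   10  cbabbbaaca$  $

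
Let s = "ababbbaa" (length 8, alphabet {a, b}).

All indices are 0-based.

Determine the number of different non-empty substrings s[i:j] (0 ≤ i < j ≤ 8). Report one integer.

27

sorted suffixes:
  #0 SA[0]=7  'a'
  #1 SA[1]=6  'aa'
  #2 SA[2]=0  'ababbbaa'
  #3 SA[3]=2  'abbbaa'
  #4 SA[4]=5  'baa'
  #5 SA[5]=1  'babbbaa'
  #6 SA[6]=4  'bbaa'
  #7 SA[7]=3  'bbbaa'

SA = [7, 6, 0, 2, 5, 1, 4, 3]
[i] adj suffixes → lcp
  [1] 7/6 → 1 ('a')
  [2] 6/0 → 1 ('a')
  [3] 0/2 → 2 ('ab')
  [4] 2/5 → 0 ('')
  [5] 5/1 → 2 ('ba')
  [6] 1/4 → 1 ('b')
  [7] 4/3 → 2 ('bb')

n(n+1)/2 = 8·9/2 = 36
Σ LCP = 0 + 1 + 1 + 2 + 0 + 2 + 1 + 2 = 9
distinct = 36 − 9 = 27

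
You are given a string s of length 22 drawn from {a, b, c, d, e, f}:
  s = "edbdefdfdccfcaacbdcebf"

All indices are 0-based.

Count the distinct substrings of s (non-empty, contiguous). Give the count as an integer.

234

rank | idx | suffix
   0 |  13 | aacbdcebf
   1 |  14 | acbdcebf
   2 |  16 | bdcebf
   3 |   2 | bdefdfdccfcaacbdcebf
   4 |  20 | bf
   5 |  12 | caacbdcebf
   6 |  15 | cbdcebf
   7 |   9 | ccfcaacbdcebf
   8 |  18 | cebf
   9 |  10 | cfcaacbdcebf
  10 |   1 | dbdefdfdccfcaacbdcebf
  11 |   8 | dccfcaacbdcebf
  12 |  17 | dcebf
  13 |   3 | defdfdccfcaacbdcebf
  14 |   6 | dfdccfcaacbdcebf
  15 |  19 | ebf
  16 |   0 | edbdefdfdccfcaacbdcebf
  17 |   4 | efdfdccfcaacbdcebf
  18 |  21 | f
  19 |  11 | fcaacbdcebf
  20 |   7 | fdccfcaacbdcebf
  21 |   5 | fdfdccfcaacbdcebf

SA = [13, 14, 16, 2, 20, 12, 15, 9, 18, 10, 1, 8, 17, 3, 6, 19, 0, 4, 21, 11, 7, 5]
[i] adj suffixes → lcp
  [1] 13/14 → 1 ('a')
  [2] 14/16 → 0 ('')
  [3] 16/2 → 2 ('bd')
  [4] 2/20 → 1 ('b')
  [5] 20/12 → 0 ('')
  [6] 12/15 → 1 ('c')
  [7] 15/9 → 1 ('c')
  [8] 9/18 → 1 ('c')
  [9] 18/10 → 1 ('c')
  [10] 10/1 → 0 ('')
  [11] 1/8 → 1 ('d')
  [12] 8/17 → 2 ('dc')
  [13] 17/3 → 1 ('d')
  [14] 3/6 → 1 ('d')
  [15] 6/19 → 0 ('')
  [16] 19/0 → 1 ('e')
  [17] 0/4 → 1 ('e')
  [18] 4/21 → 0 ('')
  [19] 21/11 → 1 ('f')
  [20] 11/7 → 1 ('f')
  [21] 7/5 → 2 ('fd')

n(n+1)/2 = 22·23/2 = 253
Σ LCP = 0 + 1 + 0 + 2 + 1 + 0 + 1 + 1 + 1 + 1 + 0 + 1 + 2 + 1 + 1 + 0 + 1 + 1 + 0 + 1 + 1 + 2 = 19
distinct = 253 − 19 = 234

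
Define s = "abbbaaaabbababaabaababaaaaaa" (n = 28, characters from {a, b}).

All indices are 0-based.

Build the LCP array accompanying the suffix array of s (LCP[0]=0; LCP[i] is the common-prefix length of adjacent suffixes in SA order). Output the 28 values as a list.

[0, 1, 2, 3, 4, 5, 4, 3, 2, 4, 3, 1, 4, 6, 3, 6, 2, 3, 0, 5, 3, 5, 2, 5, 4, 1, 3, 2]

rank | idx | suffix
   0 |  27 | a
   1 |  26 | aa
   2 |  25 | aaa
   3 |  24 | aaaa
   4 |  23 | aaaaa
   5 |  22 | aaaaaa
   6 |   4 | aaaabbababaabaababaaaaaa
   7 |   5 | aaabbababaabaababaaaaaa
   8 |  14 | aabaababaaaaaa
   9 |  17 | aababaaaaaa
  10 |   6 | aabbababaabaababaaaaaa
  11 |  20 | abaaaaaa
  12 |  12 | abaabaababaaaaaa
  13 |  15 | abaababaaaaaa
  14 |  18 | ababaaaaaa
  15 |  10 | ababaabaababaaaaaa
  16 |   7 | abbababaabaababaaaaaa
  17 |   0 | abbbaaaabbababaabaababaaaaaa
  18 |  21 | baaaaaa
  19 |   3 | baaaabbababaabaababaaaaaa
  20 |  13 | baabaababaaaaaa
  21 |  16 | baababaaaaaa
  22 |  19 | babaaaaaa
  23 |  11 | babaabaababaaaaaa
  24 |   9 | bababaabaababaaaaaa
  25 |   2 | bbaaaabbababaabaababaaaaaa
  26 |   8 | bbababaabaababaaaaaa
  27 |   1 | bbbaaaabbababaabaababaaaaaa

SA = [27, 26, 25, 24, 23, 22, 4, 5, 14, 17, 6, 20, 12, 15, 18, 10, 7, 0, 21, 3, 13, 16, 19, 11, 9, 2, 8, 1]
[i] adj suffixes → lcp
  [1] 27/26 → 1 ('a')
  [2] 26/25 → 2 ('aa')
  [3] 25/24 → 3 ('aaa')
  [4] 24/23 → 4 ('aaaa')
  [5] 23/22 → 5 ('aaaaa')
  [6] 22/4 → 4 ('aaaa')
  [7] 4/5 → 3 ('aaa')
  [8] 5/14 → 2 ('aa')
  [9] 14/17 → 4 ('aaba')
  [10] 17/6 → 3 ('aab')
  [11] 6/20 → 1 ('a')
  [12] 20/12 → 4 ('abaa')
  [13] 12/15 → 6 ('abaaba')
  [14] 15/18 → 3 ('aba')
  [15] 18/10 → 6 ('ababaa')
  [16] 10/7 → 2 ('ab')
  [17] 7/0 → 3 ('abb')
  [18] 0/21 → 0 ('')
  [19] 21/3 → 5 ('baaaa')
  [20] 3/13 → 3 ('baa')
  [21] 13/16 → 5 ('baaba')
  [22] 16/19 → 2 ('ba')
  [23] 19/11 → 5 ('babaa')
  [24] 11/9 → 4 ('baba')
  [25] 9/2 → 1 ('b')
  [26] 2/8 → 3 ('bba')
  [27] 8/1 → 2 ('bb')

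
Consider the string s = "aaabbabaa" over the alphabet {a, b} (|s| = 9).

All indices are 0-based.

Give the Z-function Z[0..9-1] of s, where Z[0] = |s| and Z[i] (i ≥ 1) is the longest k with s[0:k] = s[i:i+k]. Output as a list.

[9, 2, 1, 0, 0, 1, 0, 2, 1]

Z[0]=9
i=1: fresh scan; Z[1]=2 extend→box=[1,3)
i=2: min(r-i=1, Z[1]=2)=1; Z[2]=1
i=3: fresh scan; Z[3]=0
i=4: fresh scan; Z[4]=0
i=5: fresh scan; Z[5]=1 extend→box=[5,6)
i=6: fresh scan; Z[6]=0
i=7: fresh scan; Z[7]=2 extend→box=[7,9)
i=8: min(r-i=1, Z[1]=2)=1; Z[8]=1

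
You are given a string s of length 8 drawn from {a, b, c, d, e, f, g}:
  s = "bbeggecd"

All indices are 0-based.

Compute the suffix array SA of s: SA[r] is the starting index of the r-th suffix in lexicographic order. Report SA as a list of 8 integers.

[0, 1, 6, 7, 5, 2, 4, 3]

sorted suffixes:
  #0 SA[0]=0  'bbeggecd'
  #1 SA[1]=1  'beggecd'
  #2 SA[2]=6  'cd'
  #3 SA[3]=7  'd'
  #4 SA[4]=5  'ecd'
  #5 SA[5]=2  'eggecd'
  #6 SA[6]=4  'gecd'
  #7 SA[7]=3  'ggecd'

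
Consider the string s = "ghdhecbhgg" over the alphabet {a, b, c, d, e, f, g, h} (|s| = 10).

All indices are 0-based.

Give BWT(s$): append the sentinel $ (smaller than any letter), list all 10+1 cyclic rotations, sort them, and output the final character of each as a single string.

rank  rotation     last
    0  $ghdhecbhgg  g
    1  bhgg$ghdhec  c
    2  cbhgg$ghdhe  e
    3  dhecbhgg$gh  h
    4  ecbhgg$ghdh  h
    5  g$ghdhecbhg  g
    6  gg$ghdhecbh  h
    7  ghdhecbhgg$  $
    8  hdhecbhgg$g  g
    9  hecbhgg$ghd  d
   10  hgg$ghdhecb  b

gcehhgh$gdb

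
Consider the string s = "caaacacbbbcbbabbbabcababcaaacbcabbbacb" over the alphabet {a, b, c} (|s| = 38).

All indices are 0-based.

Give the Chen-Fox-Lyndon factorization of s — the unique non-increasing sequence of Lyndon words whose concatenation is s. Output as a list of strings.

emit factor 1: 'c' (i=0, period=1)
emit factor 2: 'aaacacbbbcbbabbbabcababcaaacbcabbbacb' (i=1, period=37)

["c", "aaacacbbbcbbabbbabcababcaaacbcabbbacb"]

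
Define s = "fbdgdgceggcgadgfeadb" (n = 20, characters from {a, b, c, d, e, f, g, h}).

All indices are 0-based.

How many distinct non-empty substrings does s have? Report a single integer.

sorted suffixes:
  #0 SA[0]=17  'adb'
  #1 SA[1]=12  'adgfeadb'
  #2 SA[2]=19  'b'
  #3 SA[3]=1  'bdgdgceggcgadgfeadb'
  #4 SA[4]=6  'ceggcgadgfeadb'
  #5 SA[5]=10  'cgadgfeadb'
  #6 SA[6]=18  'db'
  #7 SA[7]=4  'dgceggcgadgfeadb'
  #8 SA[8]=2  'dgdgceggcgadgfeadb'
  #9 SA[9]=13  'dgfeadb'
  #10 SA[10]=16  'eadb'
  #11 SA[11]=7  'eggcgadgfeadb'
  #12 SA[12]=0  'fbdgdgceggcgadgfeadb'
  #13 SA[13]=15  'feadb'
  #14 SA[14]=11  'gadgfeadb'
  #15 SA[15]=5  'gceggcgadgfeadb'
  #16 SA[16]=9  'gcgadgfeadb'
  #17 SA[17]=3  'gdgceggcgadgfeadb'
  #18 SA[18]=14  'gfeadb'
  #19 SA[19]=8  'ggcgadgfeadb'

SA = [17, 12, 19, 1, 6, 10, 18, 4, 2, 13, 16, 7, 0, 15, 11, 5, 9, 3, 14, 8]
[i] adj suffixes → lcp
  [1] 17/12 → 2 ('ad')
  [2] 12/19 → 0 ('')
  [3] 19/1 → 1 ('b')
  [4] 1/6 → 0 ('')
  [5] 6/10 → 1 ('c')
  [6] 10/18 → 0 ('')
  [7] 18/4 → 1 ('d')
  [8] 4/2 → 2 ('dg')
  [9] 2/13 → 2 ('dg')
  [10] 13/16 → 0 ('')
  [11] 16/7 → 1 ('e')
  [12] 7/0 → 0 ('')
  [13] 0/15 → 1 ('f')
  [14] 15/11 → 0 ('')
  [15] 11/5 → 1 ('g')
  [16] 5/9 → 2 ('gc')
  [17] 9/3 → 1 ('g')
  [18] 3/14 → 1 ('g')
  [19] 14/8 → 1 ('g')

n(n+1)/2 = 20·21/2 = 210
Σ LCP = 0 + 2 + 0 + 1 + 0 + 1 + 0 + 1 + 2 + 2 + 0 + 1 + 0 + 1 + 0 + 1 + 2 + 1 + 1 + 1 = 17
distinct = 210 − 17 = 193

193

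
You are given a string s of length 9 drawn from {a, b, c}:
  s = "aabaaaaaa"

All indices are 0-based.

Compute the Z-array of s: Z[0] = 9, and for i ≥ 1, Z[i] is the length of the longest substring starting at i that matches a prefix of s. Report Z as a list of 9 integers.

Z[0]=9
i=1: fresh scan; Z[1]=1 scan→box=[1,2)
i=2: fresh scan; Z[2]=0
i=3: fresh scan; Z[3]=2 scan→box=[3,5)
i=4: min(r-i=1, Z[1]=1)=1; Z[4]=2 scan→box=[4,6)
i=5: min(r-i=1, Z[1]=1)=1; Z[5]=2 scan→box=[5,7)
i=6: min(r-i=1, Z[1]=1)=1; Z[6]=2 scan→box=[6,8)
i=7: min(r-i=1, Z[1]=1)=1; Z[7]=2 scan→box=[7,9)
i=8: min(r-i=1, Z[1]=1)=1; Z[8]=1

[9, 1, 0, 2, 2, 2, 2, 2, 1]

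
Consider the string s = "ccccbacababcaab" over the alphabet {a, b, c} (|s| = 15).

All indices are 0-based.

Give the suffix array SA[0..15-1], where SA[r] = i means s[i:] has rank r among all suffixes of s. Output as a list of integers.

rank→(start, suffix):
  0 → (12, 'aab')
  1 → (13, 'ab')
  2 → (7, 'ababcaab')
  3 → (9, 'abcaab')
  4 → (5, 'acababcaab')
  5 → (14, 'b')
  6 → (8, 'babcaab')
  7 → (4, 'bacababcaab')
  8 → (10, 'bcaab')
  9 → (11, 'caab')
  10 → (6, 'cababcaab')
  11 → (3, 'cbacababcaab')
  12 → (2, 'ccbacababcaab')
  13 → (1, 'cccbacababcaab')
  14 → (0, 'ccccbacababcaab')

[12, 13, 7, 9, 5, 14, 8, 4, 10, 11, 6, 3, 2, 1, 0]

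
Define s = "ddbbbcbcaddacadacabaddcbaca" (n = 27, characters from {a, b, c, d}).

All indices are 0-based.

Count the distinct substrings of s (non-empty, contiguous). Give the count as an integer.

rank | idx | suffix
   0 |  26 | a
   1 |  17 | abaddcbaca
   2 |  24 | aca
   3 |  15 | acabaddcbaca
   4 |  11 | acadacabaddcbaca
   5 |  13 | adacabaddcbaca
   6 |   8 | addacadacabaddcbaca
   7 |  19 | addcbaca
   8 |  23 | baca
   9 |  18 | baddcbaca
  10 |   2 | bbbcbcaddacadacabaddcbaca
  11 |   3 | bbcbcaddacadacabaddcbaca
  12 |   6 | bcaddacadacabaddcbaca
  13 |   4 | bcbcaddacadacabaddcbaca
  14 |  25 | ca
  15 |  16 | cabaddcbaca
  16 |  12 | cadacabaddcbaca
  17 |   7 | caddacadacabaddcbaca
  18 |  22 | cbaca
  19 |   5 | cbcaddacadacabaddcbaca
  20 |  14 | dacabaddcbaca
  21 |  10 | dacadacabaddcbaca
  22 |   1 | dbbbcbcaddacadacabaddcbaca
  23 |  21 | dcbaca
  24 |   9 | ddacadacabaddcbaca
  25 |   0 | ddbbbcbcaddacadacabaddcbaca
  26 |  20 | ddcbaca

SA = [26, 17, 24, 15, 11, 13, 8, 19, 23, 18, 2, 3, 6, 4, 25, 16, 12, 7, 22, 5, 14, 10, 1, 21, 9, 0, 20]
[i] adj suffixes → lcp
  [1] 26/17 → 1 ('a')
  [2] 17/24 → 1 ('a')
  [3] 24/15 → 3 ('aca')
  [4] 15/11 → 3 ('aca')
  [5] 11/13 → 1 ('a')
  [6] 13/8 → 2 ('ad')
  [7] 8/19 → 3 ('add')
  [8] 19/23 → 0 ('')
  [9] 23/18 → 2 ('ba')
  [10] 18/2 → 1 ('b')
  [11] 2/3 → 2 ('bb')
  [12] 3/6 → 1 ('b')
  [13] 6/4 → 2 ('bc')
  [14] 4/25 → 0 ('')
  [15] 25/16 → 2 ('ca')
  [16] 16/12 → 2 ('ca')
  [17] 12/7 → 3 ('cad')
  [18] 7/22 → 1 ('c')
  [19] 22/5 → 2 ('cb')
  [20] 5/14 → 0 ('')
  [21] 14/10 → 4 ('daca')
  [22] 10/1 → 1 ('d')
  [23] 1/21 → 1 ('d')
  [24] 21/9 → 1 ('d')
  [25] 9/0 → 2 ('dd')
  [26] 0/20 → 2 ('dd')

n(n+1)/2 = 27·28/2 = 378
Σ LCP = 0 + 1 + 1 + 3 + 3 + 1 + 2 + 3 + 0 + 2 + 1 + 2 + 1 + 2 + 0 + 2 + 2 + 3 + 1 + 2 + 0 + 4 + 1 + 1 + 1 + 2 + 2 = 43
distinct = 378 − 43 = 335

335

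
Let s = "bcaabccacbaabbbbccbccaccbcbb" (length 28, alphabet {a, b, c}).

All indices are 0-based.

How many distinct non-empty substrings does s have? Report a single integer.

351

rank | idx | suffix
   0 |  10 | aabbbbccbccaccbcbb
   1 |   2 | aabccacbaabbbbccbccaccbcbb
   2 |  11 | abbbbccbccaccbcbb
   3 |   3 | abccacbaabbbbccbccaccbcbb
   4 |   7 | acbaabbbbccbccaccbcbb
   5 |  21 | accbcbb
   6 |  27 | b
   7 |   9 | baabbbbccbccaccbcbb
   8 |  26 | bb
   9 |  12 | bbbbccbccaccbcbb
  10 |  13 | bbbccbccaccbcbb
  11 |  14 | bbccbccaccbcbb
  12 |   0 | bcaabccacbaabbbbccbccaccbcbb
  13 |  24 | bcbb
  14 |   4 | bccacbaabbbbccbccaccbcbb
  15 |  18 | bccaccbcbb
  16 |  15 | bccbccaccbcbb
  17 |   1 | caabccacbaabbbbccbccaccbcbb
  18 |   6 | cacbaabbbbccbccaccbcbb
  19 |  20 | caccbcbb
  20 |   8 | cbaabbbbccbccaccbcbb
  21 |  25 | cbb
  22 |  23 | cbcbb
  23 |  17 | cbccaccbcbb
  24 |   5 | ccacbaabbbbccbccaccbcbb
  25 |  19 | ccaccbcbb
  26 |  22 | ccbcbb
  27 |  16 | ccbccaccbcbb

SA = [10, 2, 11, 3, 7, 21, 27, 9, 26, 12, 13, 14, 0, 24, 4, 18, 15, 1, 6, 20, 8, 25, 23, 17, 5, 19, 22, 16]
[i] adj suffixes → lcp
  [1] 10/2 → 3 ('aab')
  [2] 2/11 → 1 ('a')
  [3] 11/3 → 2 ('ab')
  [4] 3/7 → 1 ('a')
  [5] 7/21 → 2 ('ac')
  [6] 21/27 → 0 ('')
  [7] 27/9 → 1 ('b')
  [8] 9/26 → 1 ('b')
  [9] 26/12 → 2 ('bb')
  [10] 12/13 → 3 ('bbb')
  [11] 13/14 → 2 ('bb')
  [12] 14/0 → 1 ('b')
  [13] 0/24 → 2 ('bc')
  [14] 24/4 → 2 ('bc')
  [15] 4/18 → 5 ('bccac')
  [16] 18/15 → 3 ('bcc')
  [17] 15/1 → 0 ('')
  [18] 1/6 → 2 ('ca')
  [19] 6/20 → 3 ('cac')
  [20] 20/8 → 1 ('c')
  [21] 8/25 → 2 ('cb')
  [22] 25/23 → 2 ('cb')
  [23] 23/17 → 3 ('cbc')
  [24] 17/5 → 1 ('c')
  [25] 5/19 → 4 ('ccac')
  [26] 19/22 → 2 ('cc')
  [27] 22/16 → 4 ('ccbc')

n(n+1)/2 = 28·29/2 = 406
Σ LCP = 0 + 3 + 1 + 2 + 1 + 2 + 0 + 1 + 1 + 2 + 3 + 2 + 1 + 2 + 2 + 5 + 3 + 0 + 2 + 3 + 1 + 2 + 2 + 3 + 1 + 4 + 2 + 4 = 55
distinct = 406 − 55 = 351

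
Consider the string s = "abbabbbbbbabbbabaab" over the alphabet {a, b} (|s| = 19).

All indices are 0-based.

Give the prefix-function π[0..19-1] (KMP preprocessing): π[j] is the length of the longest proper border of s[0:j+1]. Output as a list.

π[0] = 0
j=1 s[j]='b': π[1]=0 (border '')
j=2 s[j]='b': π[2]=0 (border '')
j=3 s[j]='a': π[3]=1 (border 'a')
j=4 s[j]='b': π[4]=2 (border 'ab')
j=5 s[j]='b': π[5]=3 (border 'abb')
j=6 s[j]='b': k: 3→0; π[6]=0 (border '')
j=7 s[j]='b': π[7]=0 (border '')
j=8 s[j]='b': π[8]=0 (border '')
j=9 s[j]='b': π[9]=0 (border '')
j=10 s[j]='a': π[10]=1 (border 'a')
j=11 s[j]='b': π[11]=2 (border 'ab')
j=12 s[j]='b': π[12]=3 (border 'abb')
j=13 s[j]='b': k: 3→0; π[13]=0 (border '')
j=14 s[j]='a': π[14]=1 (border 'a')
j=15 s[j]='b': π[15]=2 (border 'ab')
j=16 s[j]='a': k: 2→0; π[16]=1 (border 'a')
j=17 s[j]='a': k: 1→0; π[17]=1 (border 'a')
j=18 s[j]='b': π[18]=2 (border 'ab')

[0, 0, 0, 1, 2, 3, 0, 0, 0, 0, 1, 2, 3, 0, 1, 2, 1, 1, 2]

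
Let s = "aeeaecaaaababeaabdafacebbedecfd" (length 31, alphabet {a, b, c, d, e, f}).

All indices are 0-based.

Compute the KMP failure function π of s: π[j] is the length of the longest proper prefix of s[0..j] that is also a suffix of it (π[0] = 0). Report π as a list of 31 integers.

π[0] = 0
j=1 s[j]='e': π[1]=0 (border '')
j=2 s[j]='e': π[2]=0 (border '')
j=3 s[j]='a': π[3]=1 (border 'a')
j=4 s[j]='e': π[4]=2 (border 'ae')
j=5 s[j]='c': k: 2→0; π[5]=0 (border '')
j=6 s[j]='a': π[6]=1 (border 'a')
j=7 s[j]='a': k: 1→0; π[7]=1 (border 'a')
j=8 s[j]='a': k: 1→0; π[8]=1 (border 'a')
j=9 s[j]='a': k: 1→0; π[9]=1 (border 'a')
j=10 s[j]='b': k: 1→0; π[10]=0 (border '')
j=11 s[j]='a': π[11]=1 (border 'a')
j=12 s[j]='b': k: 1→0; π[12]=0 (border '')
j=13 s[j]='e': π[13]=0 (border '')
j=14 s[j]='a': π[14]=1 (border 'a')
j=15 s[j]='a': k: 1→0; π[15]=1 (border 'a')
j=16 s[j]='b': k: 1→0; π[16]=0 (border '')
j=17 s[j]='d': π[17]=0 (border '')
j=18 s[j]='a': π[18]=1 (border 'a')
j=19 s[j]='f': k: 1→0; π[19]=0 (border '')
j=20 s[j]='a': π[20]=1 (border 'a')
j=21 s[j]='c': k: 1→0; π[21]=0 (border '')
j=22 s[j]='e': π[22]=0 (border '')
j=23 s[j]='b': π[23]=0 (border '')
j=24 s[j]='b': π[24]=0 (border '')
j=25 s[j]='e': π[25]=0 (border '')
j=26 s[j]='d': π[26]=0 (border '')
j=27 s[j]='e': π[27]=0 (border '')
j=28 s[j]='c': π[28]=0 (border '')
j=29 s[j]='f': π[29]=0 (border '')
j=30 s[j]='d': π[30]=0 (border '')

[0, 0, 0, 1, 2, 0, 1, 1, 1, 1, 0, 1, 0, 0, 1, 1, 0, 0, 1, 0, 1, 0, 0, 0, 0, 0, 0, 0, 0, 0, 0]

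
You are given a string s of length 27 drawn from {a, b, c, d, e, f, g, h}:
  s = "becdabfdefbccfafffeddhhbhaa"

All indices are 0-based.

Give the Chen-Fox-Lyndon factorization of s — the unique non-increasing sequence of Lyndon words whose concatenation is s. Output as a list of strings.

emit factor 1: 'becd' (i=0, period=4)
emit factor 2: 'abfdefbccfafffeddhhbh' (i=4, period=21)
emit factor 3: 'a' (i=25, period=1)
emit factor 4: 'a' (i=26, period=1)

["becd", "abfdefbccfafffeddhhbh", "a", "a"]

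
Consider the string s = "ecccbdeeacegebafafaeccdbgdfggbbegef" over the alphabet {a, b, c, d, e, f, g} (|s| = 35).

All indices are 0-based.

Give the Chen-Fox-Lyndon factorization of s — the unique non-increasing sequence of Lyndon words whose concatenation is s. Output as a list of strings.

["e", "c", "c", "c", "bdee", "acegebafafaeccdbgdfggbbegef"]

emit factor 1: 'e' (i=0, period=1)
emit factor 2: 'c' (i=1, period=1)
emit factor 3: 'c' (i=2, period=1)
emit factor 4: 'c' (i=3, period=1)
emit factor 5: 'bdee' (i=4, period=4)
emit factor 6: 'acegebafafaeccdbgdfggbbegef' (i=8, period=27)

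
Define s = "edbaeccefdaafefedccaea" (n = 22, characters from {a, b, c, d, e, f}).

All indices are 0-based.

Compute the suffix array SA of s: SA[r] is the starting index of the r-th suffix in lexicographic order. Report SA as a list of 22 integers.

[21, 10, 19, 3, 11, 2, 18, 17, 5, 6, 9, 1, 16, 20, 4, 0, 15, 7, 13, 8, 14, 12]

rank | idx | suffix
   0 |  21 | a
   1 |  10 | aafefedccaea
   2 |  19 | aea
   3 |   3 | aeccefdaafefedccaea
   4 |  11 | afefedccaea
   5 |   2 | baeccefdaafefedccaea
   6 |  18 | caea
   7 |  17 | ccaea
   8 |   5 | ccefdaafefedccaea
   9 |   6 | cefdaafefedccaea
  10 |   9 | daafefedccaea
  11 |   1 | dbaeccefdaafefedccaea
  12 |  16 | dccaea
  13 |  20 | ea
  14 |   4 | eccefdaafefedccaea
  15 |   0 | edbaeccefdaafefedccaea
  16 |  15 | edccaea
  17 |   7 | efdaafefedccaea
  18 |  13 | efedccaea
  19 |   8 | fdaafefedccaea
  20 |  14 | fedccaea
  21 |  12 | fefedccaea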